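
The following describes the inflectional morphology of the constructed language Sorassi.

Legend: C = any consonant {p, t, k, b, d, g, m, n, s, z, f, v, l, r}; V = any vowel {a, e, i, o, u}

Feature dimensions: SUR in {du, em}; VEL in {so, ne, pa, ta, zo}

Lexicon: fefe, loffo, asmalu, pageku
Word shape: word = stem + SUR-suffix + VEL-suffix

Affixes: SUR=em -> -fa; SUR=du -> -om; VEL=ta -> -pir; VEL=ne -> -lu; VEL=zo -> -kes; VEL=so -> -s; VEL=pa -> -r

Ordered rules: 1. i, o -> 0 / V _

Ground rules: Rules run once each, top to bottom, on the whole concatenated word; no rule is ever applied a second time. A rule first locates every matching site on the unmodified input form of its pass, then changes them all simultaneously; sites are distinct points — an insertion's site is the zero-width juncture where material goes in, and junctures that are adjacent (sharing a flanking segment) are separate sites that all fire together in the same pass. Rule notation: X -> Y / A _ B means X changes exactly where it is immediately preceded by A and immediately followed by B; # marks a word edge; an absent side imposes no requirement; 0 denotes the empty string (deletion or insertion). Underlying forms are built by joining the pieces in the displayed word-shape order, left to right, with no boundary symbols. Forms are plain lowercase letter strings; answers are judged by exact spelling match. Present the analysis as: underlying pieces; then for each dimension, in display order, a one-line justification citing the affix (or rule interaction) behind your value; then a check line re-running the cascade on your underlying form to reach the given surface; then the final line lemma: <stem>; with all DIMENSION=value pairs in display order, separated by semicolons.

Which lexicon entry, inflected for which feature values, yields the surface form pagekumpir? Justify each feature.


underlying: pageku-om-pir
SUR=du - signalled by the affix -om
VEL=ta - signalled by the affix -pir
check: pagekuompir -> pagekumpir
lemma: pageku; SUR=du; VEL=ta


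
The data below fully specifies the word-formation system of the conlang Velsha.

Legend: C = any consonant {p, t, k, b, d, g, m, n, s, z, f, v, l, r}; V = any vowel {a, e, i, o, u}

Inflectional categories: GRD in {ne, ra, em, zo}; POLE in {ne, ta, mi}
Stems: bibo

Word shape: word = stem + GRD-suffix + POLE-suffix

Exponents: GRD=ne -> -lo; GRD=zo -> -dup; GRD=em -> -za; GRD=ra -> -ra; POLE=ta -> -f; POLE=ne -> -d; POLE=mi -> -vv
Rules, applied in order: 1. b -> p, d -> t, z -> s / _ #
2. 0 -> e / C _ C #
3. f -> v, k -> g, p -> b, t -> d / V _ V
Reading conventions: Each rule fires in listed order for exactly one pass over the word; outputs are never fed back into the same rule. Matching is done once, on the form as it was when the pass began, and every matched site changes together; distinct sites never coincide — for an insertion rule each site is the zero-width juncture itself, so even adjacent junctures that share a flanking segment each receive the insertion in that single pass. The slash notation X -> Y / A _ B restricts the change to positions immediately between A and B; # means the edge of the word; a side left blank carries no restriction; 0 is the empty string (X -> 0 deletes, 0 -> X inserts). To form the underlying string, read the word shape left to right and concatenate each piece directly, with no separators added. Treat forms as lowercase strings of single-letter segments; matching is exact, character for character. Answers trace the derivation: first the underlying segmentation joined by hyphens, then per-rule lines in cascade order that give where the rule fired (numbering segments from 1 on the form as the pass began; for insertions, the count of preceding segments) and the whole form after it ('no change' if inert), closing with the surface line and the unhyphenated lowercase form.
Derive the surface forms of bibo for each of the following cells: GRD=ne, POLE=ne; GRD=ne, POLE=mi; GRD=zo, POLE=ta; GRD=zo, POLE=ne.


cell GRD=ne, POLE=ne:
underlying: bibo-lo-d
1. b -> p, d -> t, z -> s / _ #: fires at position(s) 7: bibolot
2. 0 -> e / C _ C #: no change
3. f -> v, k -> g, p -> b, t -> d / V _ V: no change
surface: bibolot

cell GRD=ne, POLE=mi:
underlying: bibo-lo-vv
1. b -> p, d -> t, z -> s / _ #: no change
2. 0 -> e / C _ C #: inserts after position(s) 7: bibolovev
3. f -> v, k -> g, p -> b, t -> d / V _ V: no change
surface: bibolovev

cell GRD=zo, POLE=ta:
underlying: bibo-dup-f
1. b -> p, d -> t, z -> s / _ #: no change
2. 0 -> e / C _ C #: inserts after position(s) 7: bibodupef
3. f -> v, k -> g, p -> b, t -> d / V _ V: fires at position(s) 7: bibodubef
surface: bibodubef

cell GRD=zo, POLE=ne:
underlying: bibo-dup-d
1. b -> p, d -> t, z -> s / _ #: fires at position(s) 8: bibodupt
2. 0 -> e / C _ C #: inserts after position(s) 7: bibodupet
3. f -> v, k -> g, p -> b, t -> d / V _ V: fires at position(s) 7: bibodubet
surface: bibodubet


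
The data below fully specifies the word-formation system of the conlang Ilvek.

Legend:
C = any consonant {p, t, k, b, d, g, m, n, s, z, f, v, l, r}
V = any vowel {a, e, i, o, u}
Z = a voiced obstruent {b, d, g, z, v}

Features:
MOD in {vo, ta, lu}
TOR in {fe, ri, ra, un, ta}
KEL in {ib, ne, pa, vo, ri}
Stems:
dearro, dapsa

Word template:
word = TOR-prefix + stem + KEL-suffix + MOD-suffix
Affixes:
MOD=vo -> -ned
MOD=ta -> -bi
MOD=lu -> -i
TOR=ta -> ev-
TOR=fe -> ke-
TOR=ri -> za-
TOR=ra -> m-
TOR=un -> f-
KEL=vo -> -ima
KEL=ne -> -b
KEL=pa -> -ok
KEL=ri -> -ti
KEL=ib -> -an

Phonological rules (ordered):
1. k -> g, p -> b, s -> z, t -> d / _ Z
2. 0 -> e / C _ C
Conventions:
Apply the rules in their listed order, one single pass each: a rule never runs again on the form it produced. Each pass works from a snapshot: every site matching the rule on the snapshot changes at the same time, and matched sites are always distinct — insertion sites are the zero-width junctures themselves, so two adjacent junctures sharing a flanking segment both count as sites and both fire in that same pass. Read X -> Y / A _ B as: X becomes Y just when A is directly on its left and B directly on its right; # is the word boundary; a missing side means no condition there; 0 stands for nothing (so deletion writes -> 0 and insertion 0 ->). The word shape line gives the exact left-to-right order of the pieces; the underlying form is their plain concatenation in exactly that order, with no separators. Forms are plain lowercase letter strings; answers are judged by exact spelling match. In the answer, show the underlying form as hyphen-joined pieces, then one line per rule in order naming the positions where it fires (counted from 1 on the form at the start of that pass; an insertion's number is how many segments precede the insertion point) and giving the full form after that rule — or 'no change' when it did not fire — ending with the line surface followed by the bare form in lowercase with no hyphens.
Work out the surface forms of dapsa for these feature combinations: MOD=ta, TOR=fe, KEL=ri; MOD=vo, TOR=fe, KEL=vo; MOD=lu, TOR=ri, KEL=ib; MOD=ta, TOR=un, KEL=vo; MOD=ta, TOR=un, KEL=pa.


cell MOD=ta, TOR=fe, KEL=ri:
underlying: ke-dapsa-ti-bi
1. k -> g, p -> b, s -> z, t -> d / _ Z: no change
2. 0 -> e / C _ C: inserts after position(s) 5: kedapesatibi
surface: kedapesatibi

cell MOD=vo, TOR=fe, KEL=vo:
underlying: ke-dapsa-ima-ned
1. k -> g, p -> b, s -> z, t -> d / _ Z: no change
2. 0 -> e / C _ C: inserts after position(s) 5: kedapesaimaned
surface: kedapesaimaned

cell MOD=lu, TOR=ri, KEL=ib:
underlying: za-dapsa-an-i
1. k -> g, p -> b, s -> z, t -> d / _ Z: no change
2. 0 -> e / C _ C: inserts after position(s) 5: zadapesaani
surface: zadapesaani

cell MOD=ta, TOR=un, KEL=vo:
underlying: f-dapsa-ima-bi
1. k -> g, p -> b, s -> z, t -> d / _ Z: no change
2. 0 -> e / C _ C: inserts after position(s) 1, 4: fedapesaimabi
surface: fedapesaimabi

cell MOD=ta, TOR=un, KEL=pa:
underlying: f-dapsa-ok-bi
1. k -> g, p -> b, s -> z, t -> d / _ Z: fires at position(s) 8: fdapsaogbi
2. 0 -> e / C _ C: inserts after position(s) 1, 4, 8: fedapesaogebi
surface: fedapesaogebi


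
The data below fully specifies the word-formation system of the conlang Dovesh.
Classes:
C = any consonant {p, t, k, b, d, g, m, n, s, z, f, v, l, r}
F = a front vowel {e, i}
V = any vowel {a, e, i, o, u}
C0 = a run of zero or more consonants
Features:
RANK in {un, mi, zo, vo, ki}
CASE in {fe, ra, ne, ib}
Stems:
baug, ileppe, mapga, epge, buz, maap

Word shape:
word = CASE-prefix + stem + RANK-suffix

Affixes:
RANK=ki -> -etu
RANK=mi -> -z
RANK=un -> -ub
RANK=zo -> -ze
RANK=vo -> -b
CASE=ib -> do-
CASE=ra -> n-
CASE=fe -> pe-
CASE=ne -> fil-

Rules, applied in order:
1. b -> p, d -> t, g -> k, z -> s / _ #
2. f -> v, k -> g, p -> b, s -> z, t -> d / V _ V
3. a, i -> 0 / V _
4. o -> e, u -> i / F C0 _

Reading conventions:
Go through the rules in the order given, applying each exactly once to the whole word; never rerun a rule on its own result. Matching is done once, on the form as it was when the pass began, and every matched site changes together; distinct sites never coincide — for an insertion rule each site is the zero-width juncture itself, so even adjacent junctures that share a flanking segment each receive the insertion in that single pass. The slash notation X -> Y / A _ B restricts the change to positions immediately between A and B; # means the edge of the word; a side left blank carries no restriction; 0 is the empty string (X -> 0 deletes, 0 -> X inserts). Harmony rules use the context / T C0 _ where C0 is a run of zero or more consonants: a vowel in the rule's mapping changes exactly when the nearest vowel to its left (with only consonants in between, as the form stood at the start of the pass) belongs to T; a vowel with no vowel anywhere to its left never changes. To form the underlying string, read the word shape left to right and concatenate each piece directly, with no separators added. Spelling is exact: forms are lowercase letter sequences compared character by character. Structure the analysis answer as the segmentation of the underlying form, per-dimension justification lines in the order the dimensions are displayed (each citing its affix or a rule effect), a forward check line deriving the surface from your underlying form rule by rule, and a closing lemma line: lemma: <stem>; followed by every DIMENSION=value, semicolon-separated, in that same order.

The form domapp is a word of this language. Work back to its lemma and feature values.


underlying: do-maap-b
RANK=vo - signalled by the affix -b
CASE=ib - signalled by the affix do-
check: domaapb -> domaapp -> domaapp -> domapp -> domapp
lemma: maap; RANK=vo; CASE=ib


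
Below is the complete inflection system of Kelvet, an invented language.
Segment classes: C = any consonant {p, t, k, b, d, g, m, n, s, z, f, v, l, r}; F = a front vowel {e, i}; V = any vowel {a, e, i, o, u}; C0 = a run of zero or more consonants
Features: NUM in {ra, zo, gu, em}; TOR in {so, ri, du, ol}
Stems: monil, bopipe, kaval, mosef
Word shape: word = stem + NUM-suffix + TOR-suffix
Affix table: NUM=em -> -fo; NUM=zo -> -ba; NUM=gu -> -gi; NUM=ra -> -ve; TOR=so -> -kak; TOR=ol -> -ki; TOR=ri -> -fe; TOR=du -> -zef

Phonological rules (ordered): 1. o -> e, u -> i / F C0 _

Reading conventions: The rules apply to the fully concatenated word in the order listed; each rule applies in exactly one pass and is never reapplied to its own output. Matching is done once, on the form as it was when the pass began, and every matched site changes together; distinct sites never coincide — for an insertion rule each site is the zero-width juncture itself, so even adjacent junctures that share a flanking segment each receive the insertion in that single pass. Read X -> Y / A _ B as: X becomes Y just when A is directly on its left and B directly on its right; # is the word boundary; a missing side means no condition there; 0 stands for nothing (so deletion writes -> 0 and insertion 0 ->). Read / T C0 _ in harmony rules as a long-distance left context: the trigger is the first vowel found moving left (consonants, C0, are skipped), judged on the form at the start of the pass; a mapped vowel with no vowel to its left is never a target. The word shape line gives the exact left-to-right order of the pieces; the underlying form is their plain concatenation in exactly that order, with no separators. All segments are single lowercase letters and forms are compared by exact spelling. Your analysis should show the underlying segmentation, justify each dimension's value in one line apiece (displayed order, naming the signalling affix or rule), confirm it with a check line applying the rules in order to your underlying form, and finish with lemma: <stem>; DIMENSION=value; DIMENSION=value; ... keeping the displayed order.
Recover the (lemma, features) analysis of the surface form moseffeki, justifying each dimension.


underlying: mosef-fo-ki
NUM=em - signalled by the affix -fo
TOR=ol - signalled by the affix -ki
check: moseffoki -> moseffeki
lemma: mosef; NUM=em; TOR=ol


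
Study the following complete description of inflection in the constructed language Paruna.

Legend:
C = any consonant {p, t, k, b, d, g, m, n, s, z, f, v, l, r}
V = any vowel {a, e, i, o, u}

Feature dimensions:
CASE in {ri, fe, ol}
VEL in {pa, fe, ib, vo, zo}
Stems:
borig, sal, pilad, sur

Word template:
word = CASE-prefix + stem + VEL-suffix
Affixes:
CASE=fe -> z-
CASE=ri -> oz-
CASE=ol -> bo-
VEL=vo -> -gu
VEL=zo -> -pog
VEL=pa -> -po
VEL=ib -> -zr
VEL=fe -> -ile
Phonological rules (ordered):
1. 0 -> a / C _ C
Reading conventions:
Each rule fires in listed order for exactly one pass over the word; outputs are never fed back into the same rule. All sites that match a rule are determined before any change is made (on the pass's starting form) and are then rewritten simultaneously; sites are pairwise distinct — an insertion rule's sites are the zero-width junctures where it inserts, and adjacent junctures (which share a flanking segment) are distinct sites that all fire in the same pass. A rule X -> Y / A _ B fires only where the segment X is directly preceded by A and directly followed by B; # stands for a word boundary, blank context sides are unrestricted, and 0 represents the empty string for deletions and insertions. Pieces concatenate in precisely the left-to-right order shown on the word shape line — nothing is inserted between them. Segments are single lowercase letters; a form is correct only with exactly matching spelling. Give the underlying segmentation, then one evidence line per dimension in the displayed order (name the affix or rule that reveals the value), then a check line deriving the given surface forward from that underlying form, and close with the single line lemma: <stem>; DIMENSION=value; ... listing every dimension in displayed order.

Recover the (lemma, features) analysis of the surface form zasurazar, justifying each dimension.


underlying: z-sur-zr
CASE=fe - signalled by the affix z-
VEL=ib - signalled by the affix -zr
check: zsurzr -> zasurazar
lemma: sur; CASE=fe; VEL=ib


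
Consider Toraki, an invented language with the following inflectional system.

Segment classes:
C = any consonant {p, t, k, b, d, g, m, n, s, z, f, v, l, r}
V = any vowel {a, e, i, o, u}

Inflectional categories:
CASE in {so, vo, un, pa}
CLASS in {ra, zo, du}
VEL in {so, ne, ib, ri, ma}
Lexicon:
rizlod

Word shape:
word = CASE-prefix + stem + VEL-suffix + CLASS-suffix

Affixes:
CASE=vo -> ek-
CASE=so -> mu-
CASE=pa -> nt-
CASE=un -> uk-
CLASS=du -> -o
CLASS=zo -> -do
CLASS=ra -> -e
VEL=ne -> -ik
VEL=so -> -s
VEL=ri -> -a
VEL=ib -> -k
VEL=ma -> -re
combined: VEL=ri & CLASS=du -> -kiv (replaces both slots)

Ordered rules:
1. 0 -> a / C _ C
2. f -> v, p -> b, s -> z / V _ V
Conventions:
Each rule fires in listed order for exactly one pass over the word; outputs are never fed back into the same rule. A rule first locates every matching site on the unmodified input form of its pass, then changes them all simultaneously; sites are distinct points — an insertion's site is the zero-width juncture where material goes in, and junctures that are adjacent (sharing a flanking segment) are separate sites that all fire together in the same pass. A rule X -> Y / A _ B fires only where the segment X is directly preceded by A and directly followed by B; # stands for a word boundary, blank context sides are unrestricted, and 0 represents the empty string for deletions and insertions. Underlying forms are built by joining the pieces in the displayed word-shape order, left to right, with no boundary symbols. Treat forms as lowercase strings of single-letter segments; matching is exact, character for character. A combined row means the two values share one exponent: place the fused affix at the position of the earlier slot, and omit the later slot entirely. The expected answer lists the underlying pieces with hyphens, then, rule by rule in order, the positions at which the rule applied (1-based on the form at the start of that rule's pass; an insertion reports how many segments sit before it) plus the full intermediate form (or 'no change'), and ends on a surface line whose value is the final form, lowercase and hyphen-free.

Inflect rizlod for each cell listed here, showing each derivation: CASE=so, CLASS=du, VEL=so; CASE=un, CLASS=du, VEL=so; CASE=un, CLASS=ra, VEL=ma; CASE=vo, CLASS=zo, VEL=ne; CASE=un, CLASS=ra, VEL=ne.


cell CASE=so, CLASS=du, VEL=so:
underlying: mu-rizlod-s-o
1. 0 -> a / C _ C: inserts after position(s) 5, 8: murizalodaso
2. f -> v, p -> b, s -> z / V _ V: fires at position(s) 11: murizalodazo
surface: murizalodazo

cell CASE=un, CLASS=du, VEL=so:
underlying: uk-rizlod-s-o
1. 0 -> a / C _ C: inserts after position(s) 2, 5, 8: ukarizalodaso
2. f -> v, p -> b, s -> z / V _ V: fires at position(s) 12: ukarizalodazo
surface: ukarizalodazo

cell CASE=un, CLASS=ra, VEL=ma:
underlying: uk-rizlod-re-e
1. 0 -> a / C _ C: inserts after position(s) 2, 5, 8: ukarizalodaree
2. f -> v, p -> b, s -> z / V _ V: no change
surface: ukarizalodaree

cell CASE=vo, CLASS=zo, VEL=ne:
underlying: ek-rizlod-ik-do
1. 0 -> a / C _ C: inserts after position(s) 2, 5, 10: ekarizalodikado
2. f -> v, p -> b, s -> z / V _ V: no change
surface: ekarizalodikado

cell CASE=un, CLASS=ra, VEL=ne:
underlying: uk-rizlod-ik-e
1. 0 -> a / C _ C: inserts after position(s) 2, 5: ukarizalodike
2. f -> v, p -> b, s -> z / V _ V: no change
surface: ukarizalodike


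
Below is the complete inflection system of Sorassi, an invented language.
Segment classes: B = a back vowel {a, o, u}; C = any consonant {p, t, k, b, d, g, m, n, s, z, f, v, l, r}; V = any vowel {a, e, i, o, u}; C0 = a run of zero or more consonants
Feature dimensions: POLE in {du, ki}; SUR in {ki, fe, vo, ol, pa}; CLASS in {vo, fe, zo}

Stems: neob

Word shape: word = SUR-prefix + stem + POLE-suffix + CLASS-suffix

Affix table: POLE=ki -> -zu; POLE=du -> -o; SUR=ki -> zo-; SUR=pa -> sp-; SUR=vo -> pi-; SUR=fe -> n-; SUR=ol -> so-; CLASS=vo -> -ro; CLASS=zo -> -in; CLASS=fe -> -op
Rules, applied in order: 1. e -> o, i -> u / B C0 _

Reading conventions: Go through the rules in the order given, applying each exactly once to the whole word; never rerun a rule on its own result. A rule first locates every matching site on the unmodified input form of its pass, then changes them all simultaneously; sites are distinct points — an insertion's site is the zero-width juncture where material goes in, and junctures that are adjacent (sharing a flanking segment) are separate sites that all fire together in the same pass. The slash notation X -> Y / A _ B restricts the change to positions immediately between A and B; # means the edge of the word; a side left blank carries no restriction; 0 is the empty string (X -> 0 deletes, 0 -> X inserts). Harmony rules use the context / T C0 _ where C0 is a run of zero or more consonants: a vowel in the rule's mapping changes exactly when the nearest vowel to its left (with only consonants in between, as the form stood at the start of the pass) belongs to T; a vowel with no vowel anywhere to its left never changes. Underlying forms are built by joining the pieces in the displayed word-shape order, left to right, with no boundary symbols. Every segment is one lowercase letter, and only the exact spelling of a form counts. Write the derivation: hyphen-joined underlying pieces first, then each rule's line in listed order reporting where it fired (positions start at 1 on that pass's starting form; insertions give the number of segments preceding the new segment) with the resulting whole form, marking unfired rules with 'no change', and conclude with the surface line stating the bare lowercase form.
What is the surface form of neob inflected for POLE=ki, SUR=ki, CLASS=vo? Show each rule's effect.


underlying: zo-neob-zu-ro
1. e -> o, i -> u / B C0 _: fires at position(s) 4: zonoobzuro
surface: zonoobzuro


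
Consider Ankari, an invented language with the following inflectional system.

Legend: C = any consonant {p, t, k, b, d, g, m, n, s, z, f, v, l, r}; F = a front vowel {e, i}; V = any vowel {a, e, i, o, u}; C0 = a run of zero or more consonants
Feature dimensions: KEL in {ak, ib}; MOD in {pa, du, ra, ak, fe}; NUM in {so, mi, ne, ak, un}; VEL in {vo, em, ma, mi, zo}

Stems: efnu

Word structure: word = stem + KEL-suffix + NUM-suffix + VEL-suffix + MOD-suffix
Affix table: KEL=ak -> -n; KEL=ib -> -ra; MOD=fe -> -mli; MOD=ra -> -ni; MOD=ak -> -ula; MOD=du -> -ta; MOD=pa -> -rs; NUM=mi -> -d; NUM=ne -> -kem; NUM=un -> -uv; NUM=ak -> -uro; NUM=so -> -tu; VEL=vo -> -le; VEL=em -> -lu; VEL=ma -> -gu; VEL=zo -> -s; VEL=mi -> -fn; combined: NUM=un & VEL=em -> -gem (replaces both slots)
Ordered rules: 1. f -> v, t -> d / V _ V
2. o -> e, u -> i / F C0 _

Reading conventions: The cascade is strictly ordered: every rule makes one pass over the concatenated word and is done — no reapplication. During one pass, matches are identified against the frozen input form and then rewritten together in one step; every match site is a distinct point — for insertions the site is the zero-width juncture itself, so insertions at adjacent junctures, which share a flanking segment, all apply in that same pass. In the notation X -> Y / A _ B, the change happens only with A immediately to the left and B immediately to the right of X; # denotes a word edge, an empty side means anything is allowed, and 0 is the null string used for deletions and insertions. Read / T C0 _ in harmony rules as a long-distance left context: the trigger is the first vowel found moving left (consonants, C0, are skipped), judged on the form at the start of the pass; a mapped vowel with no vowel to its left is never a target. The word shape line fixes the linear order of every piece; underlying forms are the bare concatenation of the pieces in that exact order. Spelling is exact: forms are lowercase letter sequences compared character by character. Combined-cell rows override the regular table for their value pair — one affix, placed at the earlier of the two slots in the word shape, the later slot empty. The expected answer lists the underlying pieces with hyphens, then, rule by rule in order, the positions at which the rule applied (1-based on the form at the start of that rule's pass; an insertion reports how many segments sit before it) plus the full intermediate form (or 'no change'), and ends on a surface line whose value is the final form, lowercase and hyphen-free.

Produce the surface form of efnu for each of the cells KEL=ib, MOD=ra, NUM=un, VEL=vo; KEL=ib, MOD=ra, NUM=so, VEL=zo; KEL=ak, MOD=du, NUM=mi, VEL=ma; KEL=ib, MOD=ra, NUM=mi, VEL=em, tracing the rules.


cell KEL=ib, MOD=ra, NUM=un, VEL=vo:
underlying: efnu-ra-uv-le-ni
1. f -> v, t -> d / V _ V: no change
2. o -> e, u -> i / F C0 _: fires at position(s) 4: efnirauvleni
surface: efnirauvleni

cell KEL=ib, MOD=ra, NUM=so, VEL=zo:
underlying: efnu-ra-tu-s-ni
1. f -> v, t -> d / V _ V: fires at position(s) 7: efnuradusni
2. o -> e, u -> i / F C0 _: fires at position(s) 4: efniradusni
surface: efniradusni

cell KEL=ak, MOD=du, NUM=mi, VEL=ma:
underlying: efnu-n-d-gu-ta
1. f -> v, t -> d / V _ V: fires at position(s) 9: efnundguda
2. o -> e, u -> i / F C0 _: fires at position(s) 4: efnindguda
surface: efnindguda

cell KEL=ib, MOD=ra, NUM=mi, VEL=em:
underlying: efnu-ra-d-lu-ni
1. f -> v, t -> d / V _ V: no change
2. o -> e, u -> i / F C0 _: fires at position(s) 4: efniradluni
surface: efniradluni


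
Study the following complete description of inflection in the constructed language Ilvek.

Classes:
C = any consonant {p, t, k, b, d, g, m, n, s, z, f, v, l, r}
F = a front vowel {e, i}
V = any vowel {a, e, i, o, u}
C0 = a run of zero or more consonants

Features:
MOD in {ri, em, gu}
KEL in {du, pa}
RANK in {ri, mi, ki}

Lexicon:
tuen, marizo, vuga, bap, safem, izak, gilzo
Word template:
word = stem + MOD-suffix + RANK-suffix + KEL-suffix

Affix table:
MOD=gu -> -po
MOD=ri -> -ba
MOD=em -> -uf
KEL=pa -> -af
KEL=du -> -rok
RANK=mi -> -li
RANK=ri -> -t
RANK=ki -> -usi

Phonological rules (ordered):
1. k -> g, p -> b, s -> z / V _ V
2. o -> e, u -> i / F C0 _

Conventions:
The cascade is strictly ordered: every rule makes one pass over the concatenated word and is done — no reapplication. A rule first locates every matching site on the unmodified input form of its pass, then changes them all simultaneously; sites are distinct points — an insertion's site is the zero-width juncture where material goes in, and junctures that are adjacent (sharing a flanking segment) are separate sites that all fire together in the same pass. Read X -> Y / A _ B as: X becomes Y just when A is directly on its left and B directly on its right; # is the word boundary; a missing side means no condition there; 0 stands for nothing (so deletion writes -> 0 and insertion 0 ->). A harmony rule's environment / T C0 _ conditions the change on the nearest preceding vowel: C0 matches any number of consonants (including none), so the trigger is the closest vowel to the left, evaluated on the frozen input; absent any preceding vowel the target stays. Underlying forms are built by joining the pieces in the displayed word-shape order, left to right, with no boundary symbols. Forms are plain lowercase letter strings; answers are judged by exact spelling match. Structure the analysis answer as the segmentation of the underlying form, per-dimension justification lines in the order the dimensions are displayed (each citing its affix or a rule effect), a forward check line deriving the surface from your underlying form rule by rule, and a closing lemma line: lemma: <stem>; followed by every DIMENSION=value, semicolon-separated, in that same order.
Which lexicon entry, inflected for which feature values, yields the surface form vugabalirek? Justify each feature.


underlying: vuga-ba-li-rok
MOD=ri - signalled by the affix -ba
KEL=du - signalled by the affix -rok
RANK=mi - signalled by the affix -li
check: vugabalirok -> vugabalirok -> vugabalirek
lemma: vuga; MOD=ri; KEL=du; RANK=mi


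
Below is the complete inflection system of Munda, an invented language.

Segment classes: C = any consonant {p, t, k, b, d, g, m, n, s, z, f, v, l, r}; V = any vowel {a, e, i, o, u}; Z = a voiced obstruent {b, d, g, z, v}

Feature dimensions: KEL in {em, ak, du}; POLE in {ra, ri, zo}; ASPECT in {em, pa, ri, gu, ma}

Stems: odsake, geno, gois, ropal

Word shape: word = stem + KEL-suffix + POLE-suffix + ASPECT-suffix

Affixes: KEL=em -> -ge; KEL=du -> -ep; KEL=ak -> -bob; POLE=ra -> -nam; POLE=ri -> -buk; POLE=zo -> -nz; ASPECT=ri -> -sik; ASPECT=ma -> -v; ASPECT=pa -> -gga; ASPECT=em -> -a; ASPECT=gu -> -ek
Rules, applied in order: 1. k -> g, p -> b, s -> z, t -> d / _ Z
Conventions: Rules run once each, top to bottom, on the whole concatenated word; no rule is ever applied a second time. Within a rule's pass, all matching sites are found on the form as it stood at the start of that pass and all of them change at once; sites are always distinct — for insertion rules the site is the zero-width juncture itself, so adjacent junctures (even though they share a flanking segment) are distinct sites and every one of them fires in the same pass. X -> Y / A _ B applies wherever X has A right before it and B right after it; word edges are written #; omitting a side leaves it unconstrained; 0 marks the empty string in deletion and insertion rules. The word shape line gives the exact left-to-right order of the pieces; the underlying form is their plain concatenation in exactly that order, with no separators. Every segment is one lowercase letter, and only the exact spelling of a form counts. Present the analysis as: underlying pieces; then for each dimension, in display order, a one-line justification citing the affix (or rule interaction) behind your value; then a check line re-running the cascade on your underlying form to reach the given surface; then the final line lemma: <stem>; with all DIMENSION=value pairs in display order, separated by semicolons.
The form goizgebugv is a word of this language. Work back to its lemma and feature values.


underlying: gois-ge-buk-v
KEL=em - signalled by the affix -ge
POLE=ri - signalled by the affix -buk
ASPECT=ma - signalled by the affix -v
check: goisgebukv -> goizgebugv
lemma: gois; KEL=em; POLE=ri; ASPECT=ma


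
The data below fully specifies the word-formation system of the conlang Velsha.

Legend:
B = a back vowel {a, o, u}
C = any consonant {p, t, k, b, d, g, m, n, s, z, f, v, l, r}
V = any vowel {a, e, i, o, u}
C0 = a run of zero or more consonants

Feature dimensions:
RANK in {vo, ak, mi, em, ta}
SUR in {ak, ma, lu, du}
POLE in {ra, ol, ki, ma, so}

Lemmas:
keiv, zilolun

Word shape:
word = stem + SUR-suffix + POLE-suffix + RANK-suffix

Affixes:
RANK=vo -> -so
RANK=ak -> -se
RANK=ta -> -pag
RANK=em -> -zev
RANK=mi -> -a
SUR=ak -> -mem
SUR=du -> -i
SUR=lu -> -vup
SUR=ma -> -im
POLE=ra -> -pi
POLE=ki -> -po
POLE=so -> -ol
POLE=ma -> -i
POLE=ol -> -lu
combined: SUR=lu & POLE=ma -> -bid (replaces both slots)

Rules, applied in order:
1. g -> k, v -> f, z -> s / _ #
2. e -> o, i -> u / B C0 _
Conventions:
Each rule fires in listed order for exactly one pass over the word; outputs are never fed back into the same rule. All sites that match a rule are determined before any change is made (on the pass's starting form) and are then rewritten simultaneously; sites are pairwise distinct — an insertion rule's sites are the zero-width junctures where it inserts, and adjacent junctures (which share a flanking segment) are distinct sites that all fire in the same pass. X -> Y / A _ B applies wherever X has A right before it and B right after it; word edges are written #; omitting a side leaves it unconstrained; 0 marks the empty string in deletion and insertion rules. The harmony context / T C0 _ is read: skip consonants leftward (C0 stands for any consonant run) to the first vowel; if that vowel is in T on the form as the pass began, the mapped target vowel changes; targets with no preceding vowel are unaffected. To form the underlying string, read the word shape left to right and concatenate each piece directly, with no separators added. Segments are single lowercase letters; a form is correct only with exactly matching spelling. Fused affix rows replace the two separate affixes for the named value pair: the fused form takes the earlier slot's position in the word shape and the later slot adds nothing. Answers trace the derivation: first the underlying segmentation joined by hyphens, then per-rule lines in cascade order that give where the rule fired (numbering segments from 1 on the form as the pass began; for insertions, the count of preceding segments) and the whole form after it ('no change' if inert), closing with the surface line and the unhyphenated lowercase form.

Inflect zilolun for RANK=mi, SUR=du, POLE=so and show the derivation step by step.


underlying: zilolun-i-ol-a
1. g -> k, v -> f, z -> s / _ #: no change
2. e -> o, i -> u / B C0 _: fires at position(s) 8: zilolunuola
surface: zilolunuola


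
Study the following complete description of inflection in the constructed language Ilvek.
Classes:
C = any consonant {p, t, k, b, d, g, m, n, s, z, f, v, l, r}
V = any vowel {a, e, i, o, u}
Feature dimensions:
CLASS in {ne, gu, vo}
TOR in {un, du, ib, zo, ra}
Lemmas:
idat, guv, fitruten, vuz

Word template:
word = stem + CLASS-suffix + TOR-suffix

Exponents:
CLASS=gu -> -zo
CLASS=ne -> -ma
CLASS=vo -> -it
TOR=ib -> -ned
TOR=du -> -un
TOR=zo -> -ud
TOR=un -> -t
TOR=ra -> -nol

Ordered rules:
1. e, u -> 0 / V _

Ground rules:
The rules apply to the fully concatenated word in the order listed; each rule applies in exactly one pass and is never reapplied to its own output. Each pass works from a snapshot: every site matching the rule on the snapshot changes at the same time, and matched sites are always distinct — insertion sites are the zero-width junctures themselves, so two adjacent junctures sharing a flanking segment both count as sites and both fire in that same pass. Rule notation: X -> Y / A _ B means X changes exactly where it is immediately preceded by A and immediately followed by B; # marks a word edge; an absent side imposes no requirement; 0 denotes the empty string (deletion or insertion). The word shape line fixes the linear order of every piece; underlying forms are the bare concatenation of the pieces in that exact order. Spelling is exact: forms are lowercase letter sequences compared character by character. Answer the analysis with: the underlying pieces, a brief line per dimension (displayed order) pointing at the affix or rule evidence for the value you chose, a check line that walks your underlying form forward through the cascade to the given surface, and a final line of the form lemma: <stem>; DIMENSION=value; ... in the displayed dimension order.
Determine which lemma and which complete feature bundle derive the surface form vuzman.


underlying: vuz-ma-un
CLASS=ne - signalled by the affix -ma
TOR=du - signalled by the affix -un
check: vuzmaun -> vuzman
lemma: vuz; CLASS=ne; TOR=du


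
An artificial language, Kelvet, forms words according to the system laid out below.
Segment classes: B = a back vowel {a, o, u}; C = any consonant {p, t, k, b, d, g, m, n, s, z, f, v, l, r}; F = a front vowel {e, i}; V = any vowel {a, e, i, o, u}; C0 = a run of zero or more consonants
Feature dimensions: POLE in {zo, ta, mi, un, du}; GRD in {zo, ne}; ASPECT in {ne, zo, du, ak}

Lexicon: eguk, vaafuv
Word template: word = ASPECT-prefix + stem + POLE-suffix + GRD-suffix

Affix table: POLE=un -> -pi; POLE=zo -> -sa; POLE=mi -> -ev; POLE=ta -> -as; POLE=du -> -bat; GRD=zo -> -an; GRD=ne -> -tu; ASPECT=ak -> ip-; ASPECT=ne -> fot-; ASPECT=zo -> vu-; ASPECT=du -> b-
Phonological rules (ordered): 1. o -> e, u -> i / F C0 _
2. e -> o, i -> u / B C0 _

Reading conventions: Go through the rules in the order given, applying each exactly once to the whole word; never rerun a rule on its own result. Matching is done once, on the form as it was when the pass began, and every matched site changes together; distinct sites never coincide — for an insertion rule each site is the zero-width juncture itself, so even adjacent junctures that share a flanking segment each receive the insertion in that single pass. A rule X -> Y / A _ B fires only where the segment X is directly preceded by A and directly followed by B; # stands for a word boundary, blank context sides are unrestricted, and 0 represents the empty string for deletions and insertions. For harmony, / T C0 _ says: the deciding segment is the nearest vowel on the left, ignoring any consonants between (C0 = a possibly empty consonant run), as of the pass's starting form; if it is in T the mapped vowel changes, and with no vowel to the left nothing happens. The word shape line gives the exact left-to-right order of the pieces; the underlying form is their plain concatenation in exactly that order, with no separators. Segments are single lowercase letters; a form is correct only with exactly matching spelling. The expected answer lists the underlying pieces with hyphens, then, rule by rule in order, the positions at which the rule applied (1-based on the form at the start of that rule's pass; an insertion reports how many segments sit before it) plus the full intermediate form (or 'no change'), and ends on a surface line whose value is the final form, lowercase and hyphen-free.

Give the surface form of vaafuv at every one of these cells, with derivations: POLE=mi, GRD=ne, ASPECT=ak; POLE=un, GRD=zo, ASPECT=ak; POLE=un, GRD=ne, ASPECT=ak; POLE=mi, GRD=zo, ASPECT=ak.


cell POLE=mi, GRD=ne, ASPECT=ak:
underlying: ip-vaafuv-ev-tu
1. o -> e, u -> i / F C0 _: fires at position(s) 12: ipvaafuvevti
2. e -> o, i -> u / B C0 _: fires at position(s) 9: ipvaafuvovti
surface: ipvaafuvovti

cell POLE=un, GRD=zo, ASPECT=ak:
underlying: ip-vaafuv-pi-an
1. o -> e, u -> i / F C0 _: no change
2. e -> o, i -> u / B C0 _: fires at position(s) 10: ipvaafuvpuan
surface: ipvaafuvpuan

cell POLE=un, GRD=ne, ASPECT=ak:
underlying: ip-vaafuv-pi-tu
1. o -> e, u -> i / F C0 _: fires at position(s) 12: ipvaafuvpiti
2. e -> o, i -> u / B C0 _: fires at position(s) 10: ipvaafuvputi
surface: ipvaafuvputi

cell POLE=mi, GRD=zo, ASPECT=ak:
underlying: ip-vaafuv-ev-an
1. o -> e, u -> i / F C0 _: no change
2. e -> o, i -> u / B C0 _: fires at position(s) 9: ipvaafuvovan
surface: ipvaafuvovan


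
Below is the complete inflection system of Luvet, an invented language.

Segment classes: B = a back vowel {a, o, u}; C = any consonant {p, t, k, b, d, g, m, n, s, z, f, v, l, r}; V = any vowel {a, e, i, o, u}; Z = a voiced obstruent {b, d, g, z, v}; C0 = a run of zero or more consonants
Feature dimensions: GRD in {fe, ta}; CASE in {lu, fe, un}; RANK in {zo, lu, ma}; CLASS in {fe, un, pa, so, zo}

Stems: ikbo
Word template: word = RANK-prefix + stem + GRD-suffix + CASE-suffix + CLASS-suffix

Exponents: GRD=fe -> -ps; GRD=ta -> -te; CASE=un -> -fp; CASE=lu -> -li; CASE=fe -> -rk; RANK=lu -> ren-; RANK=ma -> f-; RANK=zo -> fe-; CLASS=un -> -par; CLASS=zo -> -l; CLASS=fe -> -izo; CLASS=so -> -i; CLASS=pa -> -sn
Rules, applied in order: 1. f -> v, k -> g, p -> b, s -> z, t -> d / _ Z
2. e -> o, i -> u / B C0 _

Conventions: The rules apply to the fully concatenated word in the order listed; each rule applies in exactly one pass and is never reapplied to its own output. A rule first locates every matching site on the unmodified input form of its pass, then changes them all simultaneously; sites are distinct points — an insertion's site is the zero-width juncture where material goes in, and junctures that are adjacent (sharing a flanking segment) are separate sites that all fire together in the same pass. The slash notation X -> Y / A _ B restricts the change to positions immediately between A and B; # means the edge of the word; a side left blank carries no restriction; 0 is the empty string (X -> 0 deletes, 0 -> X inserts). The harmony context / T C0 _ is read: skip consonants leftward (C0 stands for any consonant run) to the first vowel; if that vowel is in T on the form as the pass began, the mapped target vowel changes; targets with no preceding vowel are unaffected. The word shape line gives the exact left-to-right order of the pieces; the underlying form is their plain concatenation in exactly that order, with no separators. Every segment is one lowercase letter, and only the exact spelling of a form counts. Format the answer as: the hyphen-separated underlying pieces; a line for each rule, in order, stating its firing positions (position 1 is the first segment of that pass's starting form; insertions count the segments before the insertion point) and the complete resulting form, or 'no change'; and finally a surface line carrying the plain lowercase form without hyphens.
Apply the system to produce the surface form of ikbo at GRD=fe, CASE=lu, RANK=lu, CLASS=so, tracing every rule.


underlying: ren-ikbo-ps-li-i
1. f -> v, k -> g, p -> b, s -> z, t -> d / _ Z: fires at position(s) 5: renigbopslii
2. e -> o, i -> u / B C0 _: fires at position(s) 11: renigbopslui
surface: renigbopslui


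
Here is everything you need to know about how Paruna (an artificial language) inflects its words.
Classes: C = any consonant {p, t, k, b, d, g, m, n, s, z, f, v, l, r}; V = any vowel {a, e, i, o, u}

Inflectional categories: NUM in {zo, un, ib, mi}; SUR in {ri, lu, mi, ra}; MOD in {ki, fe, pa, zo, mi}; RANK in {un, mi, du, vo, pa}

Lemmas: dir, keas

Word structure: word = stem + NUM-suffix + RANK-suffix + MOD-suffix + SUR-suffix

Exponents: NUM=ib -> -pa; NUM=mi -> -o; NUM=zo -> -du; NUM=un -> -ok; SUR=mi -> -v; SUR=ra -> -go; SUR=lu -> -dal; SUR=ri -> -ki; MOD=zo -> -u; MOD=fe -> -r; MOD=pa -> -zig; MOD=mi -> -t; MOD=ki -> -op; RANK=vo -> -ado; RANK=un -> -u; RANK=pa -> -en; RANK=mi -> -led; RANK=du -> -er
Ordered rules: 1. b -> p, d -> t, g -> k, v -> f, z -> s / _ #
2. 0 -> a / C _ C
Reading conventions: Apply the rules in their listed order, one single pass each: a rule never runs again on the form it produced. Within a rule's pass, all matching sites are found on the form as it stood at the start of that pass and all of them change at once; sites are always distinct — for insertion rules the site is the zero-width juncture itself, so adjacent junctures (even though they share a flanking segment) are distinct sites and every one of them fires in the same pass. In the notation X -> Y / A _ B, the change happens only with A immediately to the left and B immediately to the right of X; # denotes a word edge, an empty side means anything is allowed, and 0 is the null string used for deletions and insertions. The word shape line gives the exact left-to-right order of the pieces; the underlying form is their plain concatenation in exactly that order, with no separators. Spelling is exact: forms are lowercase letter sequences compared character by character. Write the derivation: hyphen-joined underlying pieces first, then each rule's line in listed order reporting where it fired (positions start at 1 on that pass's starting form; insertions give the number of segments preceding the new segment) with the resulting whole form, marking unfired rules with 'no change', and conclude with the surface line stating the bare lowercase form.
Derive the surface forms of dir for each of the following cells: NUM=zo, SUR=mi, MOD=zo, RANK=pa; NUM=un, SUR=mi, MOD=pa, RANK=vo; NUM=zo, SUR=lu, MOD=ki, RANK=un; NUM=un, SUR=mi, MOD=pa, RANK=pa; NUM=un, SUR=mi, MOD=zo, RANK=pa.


cell NUM=zo, SUR=mi, MOD=zo, RANK=pa:
underlying: dir-du-en-u-v
1. b -> p, d -> t, g -> k, v -> f, z -> s / _ #: fires at position(s) 9: dirduenuf
2. 0 -> a / C _ C: inserts after position(s) 3: diraduenuf
surface: diraduenuf

cell NUM=un, SUR=mi, MOD=pa, RANK=vo:
underlying: dir-ok-ado-zig-v
1. b -> p, d -> t, g -> k, v -> f, z -> s / _ #: fires at position(s) 12: dirokadozigf
2. 0 -> a / C _ C: inserts after position(s) 11: dirokadozigaf
surface: dirokadozigaf

cell NUM=zo, SUR=lu, MOD=ki, RANK=un:
underlying: dir-du-u-op-dal
1. b -> p, d -> t, g -> k, v -> f, z -> s / _ #: no change
2. 0 -> a / C _ C: inserts after position(s) 3, 8: diraduuopadal
surface: diraduuopadal

cell NUM=un, SUR=mi, MOD=pa, RANK=pa:
underlying: dir-ok-en-zig-v
1. b -> p, d -> t, g -> k, v -> f, z -> s / _ #: fires at position(s) 11: dirokenzigf
2. 0 -> a / C _ C: inserts after position(s) 7, 10: dirokenazigaf
surface: dirokenazigaf

cell NUM=un, SUR=mi, MOD=zo, RANK=pa:
underlying: dir-ok-en-u-v
1. b -> p, d -> t, g -> k, v -> f, z -> s / _ #: fires at position(s) 9: dirokenuf
2. 0 -> a / C _ C: no change
surface: dirokenuf
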